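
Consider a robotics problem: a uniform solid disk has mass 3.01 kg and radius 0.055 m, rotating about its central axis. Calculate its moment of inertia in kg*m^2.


I = (1/2)*m*R^2 = 0.5*3.01*0.055^2 = 0.0046

0.0046 kg*m^2


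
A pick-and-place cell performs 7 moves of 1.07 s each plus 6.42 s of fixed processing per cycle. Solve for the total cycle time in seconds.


T = 7*1.07 + 6.42 = 13.9100

13.9100 s


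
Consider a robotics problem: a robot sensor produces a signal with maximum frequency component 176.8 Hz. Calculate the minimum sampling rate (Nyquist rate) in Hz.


f_s,min = 2*f_max = 2*176.8 = 353.6000

353.6000 Hz


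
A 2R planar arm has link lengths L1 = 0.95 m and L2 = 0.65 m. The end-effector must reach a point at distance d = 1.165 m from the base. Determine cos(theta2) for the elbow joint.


cos(th2) = (d^2 - L1^2 - L2^2)/(2*L1*L2) = (1.165^2 - 0.95^2 - 0.65^2)/(2*0.95*0.65) = 0.0261

0.0261


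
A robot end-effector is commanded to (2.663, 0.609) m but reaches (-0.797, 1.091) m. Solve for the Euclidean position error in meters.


dx = -0.797 - (2.663) = -3.4600, dy = 1.091 - (0.609) = 0.4820
err = sqrt(11.971600 + 0.232324) = 3.4934

3.4934 m


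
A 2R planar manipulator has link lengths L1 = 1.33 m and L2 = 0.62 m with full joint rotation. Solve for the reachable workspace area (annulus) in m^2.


r_max = L1 + L2 = 1.9500, r_min = |L1 - L2| = 0.7100
A = pi*(r_max^2 - r_min^2) = pi*(3.8025 - 0.5041) = 10.3622

10.3622 m^2


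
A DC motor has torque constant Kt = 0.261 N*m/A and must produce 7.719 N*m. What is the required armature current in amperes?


I = tau / Kt = 7.719/0.261 = 29.5747

29.5747 A


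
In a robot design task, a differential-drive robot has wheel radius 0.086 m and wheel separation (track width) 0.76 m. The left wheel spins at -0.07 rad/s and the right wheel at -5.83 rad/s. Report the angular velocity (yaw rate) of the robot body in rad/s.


omega = r*(wR - wL)/L = 0.086*(-5.83 - (-0.07))/0.76 = -0.6518

-0.6518 rad/s


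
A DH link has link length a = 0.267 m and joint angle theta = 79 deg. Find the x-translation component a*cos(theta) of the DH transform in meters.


a*cos(theta) = 0.267*cos(79 deg) = 0.0509

0.0509 m


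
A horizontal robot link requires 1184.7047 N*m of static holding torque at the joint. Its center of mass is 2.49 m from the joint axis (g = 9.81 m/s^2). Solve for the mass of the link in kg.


m = tau / (g*L) = 1184.7047 / (9.81 * 2.49) = 48.5000

48.5000 kg


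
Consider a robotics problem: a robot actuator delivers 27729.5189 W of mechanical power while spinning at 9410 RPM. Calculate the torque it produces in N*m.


omega = 9410 * 2*pi/60 = 985.412896 rad/s
tau = P / omega = 27729.5189 / 985.412896 = 28.1400

28.1400 N*m


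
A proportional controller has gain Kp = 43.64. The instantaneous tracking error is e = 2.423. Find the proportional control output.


u_P = Kp * e = 43.64 * 2.423 = 105.7397

105.7397


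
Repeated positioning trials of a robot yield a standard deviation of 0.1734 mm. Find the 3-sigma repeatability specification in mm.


repeatability = 3*sigma = 3*0.1734 = 0.5202

0.5202 mm


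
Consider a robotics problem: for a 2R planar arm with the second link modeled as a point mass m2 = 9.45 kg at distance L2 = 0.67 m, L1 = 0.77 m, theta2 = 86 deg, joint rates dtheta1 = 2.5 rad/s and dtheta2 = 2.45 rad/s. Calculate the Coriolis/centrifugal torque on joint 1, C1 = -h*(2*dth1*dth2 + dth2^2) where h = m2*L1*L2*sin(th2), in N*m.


h = m2*L1*L2*sin(th2) = 9.45*0.77*0.67*sin(86 deg) = 4.863379
C1 = -h*(2*2.5*2.45 + 2.45^2) = -4.863379*18.2525 = -88.7688

-88.7688 N*m


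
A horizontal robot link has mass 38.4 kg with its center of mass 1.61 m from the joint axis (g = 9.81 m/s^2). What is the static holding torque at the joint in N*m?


tau = m*g*L = 38.4 * 9.81 * 1.61 = 606.4934

606.4934 N*m


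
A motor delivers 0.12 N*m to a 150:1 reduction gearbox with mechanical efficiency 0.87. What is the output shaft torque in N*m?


tau_out = tau_in * N * eta = 0.12 * 150 * 0.87 = 15.6600

15.6600 N*m


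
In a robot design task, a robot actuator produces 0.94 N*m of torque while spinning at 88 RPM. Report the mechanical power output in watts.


omega = 88 * 2*pi/60 = 9.215338 rad/s
P = tau * omega = 0.94 * 9.215338 = 8.6624

8.6624 W


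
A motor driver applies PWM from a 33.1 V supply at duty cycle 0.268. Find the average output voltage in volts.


V_avg = V_supply * D = 33.1*0.268 = 8.8708

8.8708 V


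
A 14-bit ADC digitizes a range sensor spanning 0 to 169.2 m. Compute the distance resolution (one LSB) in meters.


res = range / 2^n = 169.2/2^14 = 169.2/16384 = 0.0103

0.0103 m


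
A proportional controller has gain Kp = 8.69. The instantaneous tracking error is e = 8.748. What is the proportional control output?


u_P = Kp * e = 8.69 * 8.748 = 76.0201

76.0201


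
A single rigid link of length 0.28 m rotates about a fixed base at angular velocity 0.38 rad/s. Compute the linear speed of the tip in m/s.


v = L*omega = 0.28 * 0.38 = 0.1064

0.1064 m/s


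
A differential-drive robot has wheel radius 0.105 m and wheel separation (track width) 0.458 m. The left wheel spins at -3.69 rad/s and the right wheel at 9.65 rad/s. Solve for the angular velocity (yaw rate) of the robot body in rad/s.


omega = r*(wR - wL)/L = 0.105*(9.65 - (-3.69))/0.458 = 3.0583

3.0583 rad/s


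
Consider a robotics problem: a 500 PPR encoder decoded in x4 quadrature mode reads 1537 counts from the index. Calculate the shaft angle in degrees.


angle = counts * 360 / (PPR*4) = 1537 * 360 / 2000 = 276.6600

276.6600 degrees


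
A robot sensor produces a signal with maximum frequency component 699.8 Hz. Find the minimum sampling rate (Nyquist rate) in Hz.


f_s,min = 2*f_max = 2*699.8 = 1399.6000

1399.6000 Hz


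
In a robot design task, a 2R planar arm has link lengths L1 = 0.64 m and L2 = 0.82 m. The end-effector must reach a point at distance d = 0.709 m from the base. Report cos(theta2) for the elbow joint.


cos(th2) = (d^2 - L1^2 - L2^2)/(2*L1*L2) = (0.709^2 - 0.64^2 - 0.82^2)/(2*0.64*0.82) = -0.5519

-0.5519


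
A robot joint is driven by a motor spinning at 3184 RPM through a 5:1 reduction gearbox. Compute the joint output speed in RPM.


omega_joint = omega_motor / N = 3184 / 5 = 636.8000

636.8000 RPM


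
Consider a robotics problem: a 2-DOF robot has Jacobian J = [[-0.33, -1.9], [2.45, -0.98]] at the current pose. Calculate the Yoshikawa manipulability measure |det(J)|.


det(J) = -0.33*-0.98 - (-1.9)*(2.45) = 4.9784
|det(J)| = 4.9784

4.9784


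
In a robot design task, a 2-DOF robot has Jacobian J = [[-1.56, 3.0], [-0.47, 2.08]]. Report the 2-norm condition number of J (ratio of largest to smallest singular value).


JJ^T eigenvalues: trace(JJ^T) = 15.9809, det(JJ^T) = det(J)^2 = 3.36649104
s_max^2 = (15.9809 + sqrt(241.92320065))/2 = 15.76739028
s_min^2 = (15.9809 - sqrt(241.92320065))/2 = 0.21350972
kappa = s_max/s_min = sqrt(15.76739028/0.21350972) = 8.5935

8.5935


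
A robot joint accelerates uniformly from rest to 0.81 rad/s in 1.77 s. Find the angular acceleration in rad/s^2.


alpha = delta_omega / t = 0.81 / 1.77 = 0.4576

0.4576 rad/s^2


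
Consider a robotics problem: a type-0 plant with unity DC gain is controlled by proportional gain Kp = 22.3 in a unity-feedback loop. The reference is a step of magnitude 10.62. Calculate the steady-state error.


e_ss = R/(1 + Kp) = 10.62/(1 + 22.3) = 10.62/23.3000 = 0.4558

0.4558


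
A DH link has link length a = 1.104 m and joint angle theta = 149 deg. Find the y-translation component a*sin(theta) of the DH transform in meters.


a*sin(theta) = 1.104*sin(149 deg) = 0.5686

0.5686 m


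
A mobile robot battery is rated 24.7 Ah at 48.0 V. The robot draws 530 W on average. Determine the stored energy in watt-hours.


E = capacity * V = 24.7*48.0 = 1185.6000

1185.6000 Wh


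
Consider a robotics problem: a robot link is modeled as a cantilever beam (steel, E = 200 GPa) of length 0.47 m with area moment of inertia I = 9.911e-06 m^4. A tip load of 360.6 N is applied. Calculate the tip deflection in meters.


delta = F*L^3/(3*E*I) = 360.6*0.47^3/(3*2.000e+11*9.911e-06)
      = 37.4385738/5946600 = 6.2958e-06

6.2958e-06 m


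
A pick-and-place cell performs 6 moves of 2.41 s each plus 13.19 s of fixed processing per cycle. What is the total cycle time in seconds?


T = 6*2.41 + 13.19 = 27.6500

27.6500 s


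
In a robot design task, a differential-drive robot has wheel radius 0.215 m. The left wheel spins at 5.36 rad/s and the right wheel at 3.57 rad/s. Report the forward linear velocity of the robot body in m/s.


v = r*(wR + wL)/2 = 0.215*(3.57 + 5.36)/2 = 0.9600

0.9600 m/s


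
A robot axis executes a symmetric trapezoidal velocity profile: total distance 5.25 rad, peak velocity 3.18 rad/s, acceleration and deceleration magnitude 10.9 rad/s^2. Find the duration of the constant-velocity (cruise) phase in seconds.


t_acc = v/a = 0.291743 s, d_acc = v^2/(2a) = 0.463872 rad each
d_cruise = 5.25 - 2*0.463872 = 4.322256 rad
t_cruise = d_cruise/v = 4.322256/3.18 = 1.3592

1.3592 s


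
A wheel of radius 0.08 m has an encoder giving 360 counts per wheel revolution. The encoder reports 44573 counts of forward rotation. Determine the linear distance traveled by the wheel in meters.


revs = 44573/360 = 123.813889
d = revs * 2*pi*r = 123.813889 * 2*pi*0.08 = 62.2356

62.2356 m


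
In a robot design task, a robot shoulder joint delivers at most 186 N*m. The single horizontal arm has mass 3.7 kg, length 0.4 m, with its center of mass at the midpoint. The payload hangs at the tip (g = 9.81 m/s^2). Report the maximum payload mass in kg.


tau_arm = m_arm*g*(L/2) = 3.7*9.81*0.4/2 = 7.2594 N*m
tau_payload = tau_max - tau_arm = 186 - 7.2594 = 178.7406
m_payload = tau_payload / (g*L) = 178.7406 / (9.81*0.4) = 45.5506

45.5506 kg


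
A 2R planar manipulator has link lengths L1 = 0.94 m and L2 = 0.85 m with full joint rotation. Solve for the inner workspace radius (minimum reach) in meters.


r_min = |L1 - L2| = |0.94 - 0.85| = 0.0900

0.0900 m


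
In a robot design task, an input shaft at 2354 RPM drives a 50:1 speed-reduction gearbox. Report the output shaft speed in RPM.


omega_out = omega_in / N = 2354 / 50 = 47.0800

47.0800 RPM


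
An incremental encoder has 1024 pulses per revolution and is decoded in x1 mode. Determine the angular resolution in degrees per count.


resolution = 360 / (PPR * 1) = 360 / 1024 = 0.3516

0.3516 degrees


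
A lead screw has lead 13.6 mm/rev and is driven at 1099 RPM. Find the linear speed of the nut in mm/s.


v = lead * (RPM/60) = 13.6*1099/60 = 249.1067

249.1067 mm/s


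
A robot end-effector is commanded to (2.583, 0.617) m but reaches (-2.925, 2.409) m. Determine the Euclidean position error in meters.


dx = -2.925 - (2.583) = -5.5080, dy = 2.409 - (0.617) = 1.7920
err = sqrt(30.338064 + 3.211264) = 5.7922

5.7922 m


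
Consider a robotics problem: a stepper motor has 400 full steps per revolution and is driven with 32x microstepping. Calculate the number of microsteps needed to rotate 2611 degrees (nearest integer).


step_size = 360/(400*32) = 360/12800 = 0.028125 deg
n = 2611/(360/12800) = 2611*12800/360 = 92835.5556 -> 92836

92836 steps


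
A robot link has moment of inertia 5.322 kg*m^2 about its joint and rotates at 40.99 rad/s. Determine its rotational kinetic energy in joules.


KE = (1/2)*I*omega^2 = 0.5*5.322*40.99^2 = 4470.9592

4470.9592 J


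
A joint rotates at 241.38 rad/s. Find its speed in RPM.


RPM = 241.38 * 60/(2*pi) = 2305.0092

2305.0092 RPM


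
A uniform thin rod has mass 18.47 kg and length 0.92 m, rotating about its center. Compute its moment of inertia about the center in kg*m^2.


I = (1/12)*m*L^2 = (1/12)*18.47*0.92^2 = 1.3028

1.3028 kg*m^2


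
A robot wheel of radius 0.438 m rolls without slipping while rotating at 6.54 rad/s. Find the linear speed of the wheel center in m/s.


v = omega * r = 6.54 * 0.438 = 2.8645

2.8645 m/s


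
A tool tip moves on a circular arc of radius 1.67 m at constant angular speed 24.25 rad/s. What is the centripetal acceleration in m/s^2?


a_c = omega^2 * r = 24.25^2 * 1.67 = 982.0644

982.0644 m/s^2


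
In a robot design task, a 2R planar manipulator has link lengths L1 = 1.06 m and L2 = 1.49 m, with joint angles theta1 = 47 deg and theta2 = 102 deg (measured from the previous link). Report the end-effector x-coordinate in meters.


x = L1*cos(th1) + L2*cos(th1+th2) = 1.06*cos(47 deg) + 1.49*cos(149 deg) = -0.5543

-0.5543 m


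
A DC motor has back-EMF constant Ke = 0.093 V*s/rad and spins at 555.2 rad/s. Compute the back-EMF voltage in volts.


V_emf = Ke * omega = 0.093*555.2 = 51.6336

51.6336 V


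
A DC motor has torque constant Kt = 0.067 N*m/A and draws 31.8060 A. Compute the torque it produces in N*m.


tau = Kt * I = 0.067*31.8060 = 2.1310

2.1310 N*m


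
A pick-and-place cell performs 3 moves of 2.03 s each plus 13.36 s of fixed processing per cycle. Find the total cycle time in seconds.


T = 3*2.03 + 13.36 = 19.4500

19.4500 s


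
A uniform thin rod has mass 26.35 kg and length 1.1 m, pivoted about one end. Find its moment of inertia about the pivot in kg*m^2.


I = (1/3)*m*L^2 = (1/3)*26.35*1.1^2 = 10.6278

10.6278 kg*m^2


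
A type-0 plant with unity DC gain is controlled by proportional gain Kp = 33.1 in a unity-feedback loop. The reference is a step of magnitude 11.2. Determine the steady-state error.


e_ss = R/(1 + Kp) = 11.2/(1 + 33.1) = 11.2/34.1000 = 0.3284

0.3284


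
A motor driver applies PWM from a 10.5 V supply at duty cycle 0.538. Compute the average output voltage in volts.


V_avg = V_supply * D = 10.5*0.538 = 5.6490

5.6490 V


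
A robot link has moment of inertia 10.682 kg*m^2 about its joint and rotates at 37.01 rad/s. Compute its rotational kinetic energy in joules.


KE = (1/2)*I*omega^2 = 0.5*10.682*37.01^2 = 7315.7819

7315.7819 J


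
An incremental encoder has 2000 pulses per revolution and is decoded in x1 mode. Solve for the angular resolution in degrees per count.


resolution = 360 / (PPR * 1) = 360 / 2000 = 0.1800

0.1800 degrees


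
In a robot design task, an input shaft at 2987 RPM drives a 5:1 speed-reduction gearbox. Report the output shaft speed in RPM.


omega_out = omega_in / N = 2987 / 5 = 597.4000

597.4000 RPM


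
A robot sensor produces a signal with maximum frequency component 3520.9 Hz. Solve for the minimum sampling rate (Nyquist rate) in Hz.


f_s,min = 2*f_max = 2*3520.9 = 7041.8000

7041.8000 Hz


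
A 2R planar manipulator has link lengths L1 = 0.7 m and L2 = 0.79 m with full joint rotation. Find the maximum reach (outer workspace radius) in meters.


r_max = L1 + L2 = 0.7 + 0.79 = 1.4900

1.4900 m


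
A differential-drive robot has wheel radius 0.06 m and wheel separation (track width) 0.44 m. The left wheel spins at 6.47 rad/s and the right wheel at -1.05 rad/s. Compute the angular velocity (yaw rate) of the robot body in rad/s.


omega = r*(wR - wL)/L = 0.06*(-1.05 - (6.47))/0.44 = -1.0255

-1.0255 rad/s


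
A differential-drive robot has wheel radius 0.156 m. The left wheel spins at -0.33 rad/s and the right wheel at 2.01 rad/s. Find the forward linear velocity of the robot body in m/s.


v = r*(wR + wL)/2 = 0.156*(2.01 + -0.33)/2 = 0.1310

0.1310 m/s


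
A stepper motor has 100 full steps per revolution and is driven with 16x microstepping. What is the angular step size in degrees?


step = 360/(100*16) = 360/1600 = 0.2250

0.2250 degrees


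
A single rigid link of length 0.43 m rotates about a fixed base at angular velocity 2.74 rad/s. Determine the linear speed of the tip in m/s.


v = L*omega = 0.43 * 2.74 = 1.1782

1.1782 m/s


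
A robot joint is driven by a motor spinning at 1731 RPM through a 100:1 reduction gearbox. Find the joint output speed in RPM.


omega_joint = omega_motor / N = 1731 / 100 = 17.3100

17.3100 RPM


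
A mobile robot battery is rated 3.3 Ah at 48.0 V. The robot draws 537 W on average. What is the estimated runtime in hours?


E = 3.3*48.0 = 158.4000 Wh
t = E/P = 158.4000/537 = 0.2950

0.2950 hours


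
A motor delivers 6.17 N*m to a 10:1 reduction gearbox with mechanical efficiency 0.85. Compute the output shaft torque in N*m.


tau_out = tau_in * N * eta = 6.17 * 10 * 0.85 = 52.4450

52.4450 N*m


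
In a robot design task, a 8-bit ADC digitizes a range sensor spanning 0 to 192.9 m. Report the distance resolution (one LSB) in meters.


res = range / 2^n = 192.9/2^8 = 192.9/256 = 0.7535

0.7535 m


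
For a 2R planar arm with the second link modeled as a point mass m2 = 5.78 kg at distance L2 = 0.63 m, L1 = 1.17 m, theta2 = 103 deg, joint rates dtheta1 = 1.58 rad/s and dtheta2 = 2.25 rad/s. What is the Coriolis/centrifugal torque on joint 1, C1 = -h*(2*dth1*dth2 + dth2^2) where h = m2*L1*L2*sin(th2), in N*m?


h = m2*L1*L2*sin(th2) = 5.78*1.17*0.63*sin(103 deg) = 4.151243
C1 = -h*(2*1.58*2.25 + 2.25^2) = -4.151243*12.1725 = -50.5310

-50.5310 N*m


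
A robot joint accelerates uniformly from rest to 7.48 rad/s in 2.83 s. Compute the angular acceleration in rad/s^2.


alpha = delta_omega / t = 7.48 / 2.83 = 2.6431

2.6431 rad/s^2


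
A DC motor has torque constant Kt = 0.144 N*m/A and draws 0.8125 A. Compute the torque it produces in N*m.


tau = Kt * I = 0.144*0.8125 = 0.1170

0.1170 N*m


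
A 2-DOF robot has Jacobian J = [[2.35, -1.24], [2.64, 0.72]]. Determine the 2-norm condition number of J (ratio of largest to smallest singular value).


JJ^T eigenvalues: trace(JJ^T) = 14.5481, det(JJ^T) = det(J)^2 = 24.65718336
s_max^2 = (14.5481 + sqrt(113.01848017))/2 = 12.58955751
s_min^2 = (14.5481 - sqrt(113.01848017))/2 = 1.95854249
kappa = s_max/s_min = sqrt(12.58955751/1.95854249) = 2.5354

2.5354


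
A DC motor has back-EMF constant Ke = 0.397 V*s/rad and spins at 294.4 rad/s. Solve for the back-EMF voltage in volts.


V_emf = Ke * omega = 0.397*294.4 = 116.8768

116.8768 V


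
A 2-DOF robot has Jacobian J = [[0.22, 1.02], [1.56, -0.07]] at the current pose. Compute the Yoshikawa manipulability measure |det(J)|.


det(J) = 0.22*-0.07 - (1.02)*(1.56) = -1.6066
|det(J)| = 1.6066

1.6066


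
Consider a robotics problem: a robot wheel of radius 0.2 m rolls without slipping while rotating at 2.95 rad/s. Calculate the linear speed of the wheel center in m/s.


v = omega * r = 2.95 * 0.2 = 0.5900

0.5900 m/s


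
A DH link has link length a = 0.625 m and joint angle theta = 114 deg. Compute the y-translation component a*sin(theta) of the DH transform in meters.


a*sin(theta) = 0.625*sin(114 deg) = 0.5710

0.5710 m


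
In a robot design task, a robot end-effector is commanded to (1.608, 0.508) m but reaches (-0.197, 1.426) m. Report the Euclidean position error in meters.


dx = -0.197 - (1.608) = -1.8050, dy = 1.426 - (0.508) = 0.9180
err = sqrt(3.258025 + 0.842724) = 2.0250

2.0250 m


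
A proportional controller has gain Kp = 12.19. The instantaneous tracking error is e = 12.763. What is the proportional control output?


u_P = Kp * e = 12.19 * 12.763 = 155.5810

155.5810


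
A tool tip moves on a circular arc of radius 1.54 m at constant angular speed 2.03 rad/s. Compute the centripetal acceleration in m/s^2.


a_c = omega^2 * r = 2.03^2 * 1.54 = 6.3462

6.3462 m/s^2


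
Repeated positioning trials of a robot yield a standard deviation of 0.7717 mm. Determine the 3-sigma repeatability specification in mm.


repeatability = 3*sigma = 3*0.7717 = 2.3151

2.3151 mm


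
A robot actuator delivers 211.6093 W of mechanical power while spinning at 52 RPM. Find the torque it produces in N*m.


omega = 52 * 2*pi/60 = 5.445427 rad/s
tau = P / omega = 211.6093 / 5.445427 = 38.8600

38.8600 N*m


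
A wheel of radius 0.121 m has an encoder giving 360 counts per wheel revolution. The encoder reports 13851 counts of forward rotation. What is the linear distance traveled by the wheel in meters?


revs = 13851/360 = 38.475000
d = revs * 2*pi*r = 38.475000 * 2*pi*0.121 = 29.2512

29.2512 m


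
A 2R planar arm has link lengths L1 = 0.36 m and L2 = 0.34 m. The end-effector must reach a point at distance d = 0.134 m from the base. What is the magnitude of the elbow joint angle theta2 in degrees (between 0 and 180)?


cos(th2) = (d^2 - L1^2 - L2^2)/(2*L1*L2) = (0.134^2 - 0.36^2 - 0.34^2)/(2*0.36*0.34) = -0.92828431
th2 = acos(-0.92828431) = 158.1689 deg

158.1689 degrees


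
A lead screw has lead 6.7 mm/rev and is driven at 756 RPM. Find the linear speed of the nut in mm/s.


v = lead * (RPM/60) = 6.7*756/60 = 84.4200

84.4200 mm/s


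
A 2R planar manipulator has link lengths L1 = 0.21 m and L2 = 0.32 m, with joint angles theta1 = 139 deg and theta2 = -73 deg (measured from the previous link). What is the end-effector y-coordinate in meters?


y = L1*sin(th1) + L2*sin(th1+th2) = 0.21*sin(139 deg) + 0.32*sin(66 deg) = 0.4301

0.4301 m


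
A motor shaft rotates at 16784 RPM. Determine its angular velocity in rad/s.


omega = 16784 * 2*pi/60 = 1757.6164

1757.6164 rad/s


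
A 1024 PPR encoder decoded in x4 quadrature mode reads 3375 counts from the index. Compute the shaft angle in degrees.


angle = counts * 360 / (PPR*4) = 3375 * 360 / 4096 = 296.6309

296.6309 degrees


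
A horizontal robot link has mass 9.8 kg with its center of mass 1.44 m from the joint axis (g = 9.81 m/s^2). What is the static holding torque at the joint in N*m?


tau = m*g*L = 9.8 * 9.81 * 1.44 = 138.4387

138.4387 N*m


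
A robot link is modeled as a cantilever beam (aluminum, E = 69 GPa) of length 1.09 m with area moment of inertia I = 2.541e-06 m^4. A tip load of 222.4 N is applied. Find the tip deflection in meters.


delta = F*L^3/(3*E*I) = 222.4*1.09^3/(3*6.900e+10*2.541e-06)
      = 288.0144496/525987 = 5.4757e-04

5.4757e-04 m


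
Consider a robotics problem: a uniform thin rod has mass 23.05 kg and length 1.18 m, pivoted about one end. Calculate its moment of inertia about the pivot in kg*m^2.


I = (1/3)*m*L^2 = (1/3)*23.05*1.18^2 = 10.6983

10.6983 kg*m^2


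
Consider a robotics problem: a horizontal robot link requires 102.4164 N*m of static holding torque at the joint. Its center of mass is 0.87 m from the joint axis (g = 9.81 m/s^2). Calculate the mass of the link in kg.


m = tau / (g*L) = 102.4164 / (9.81 * 0.87) = 12.0000

12.0000 kg


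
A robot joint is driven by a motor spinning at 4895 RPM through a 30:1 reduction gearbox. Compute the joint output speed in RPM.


omega_joint = omega_motor / N = 4895 / 30 = 163.1667

163.1667 RPM


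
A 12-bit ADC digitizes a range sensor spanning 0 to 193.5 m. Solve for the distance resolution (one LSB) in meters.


res = range / 2^n = 193.5/2^12 = 193.5/4096 = 0.0472

0.0472 m


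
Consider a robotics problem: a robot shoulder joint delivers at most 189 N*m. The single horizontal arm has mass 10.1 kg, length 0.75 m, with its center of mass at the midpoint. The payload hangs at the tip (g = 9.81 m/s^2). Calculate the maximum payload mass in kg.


tau_arm = m_arm*g*(L/2) = 10.1*9.81*0.75/2 = 37.1554 N*m
tau_payload = tau_max - tau_arm = 189 - 37.1554 = 151.8446
m_payload = tau_payload / (g*L) = 151.8446 / (9.81*0.75) = 20.6381

20.6381 kg


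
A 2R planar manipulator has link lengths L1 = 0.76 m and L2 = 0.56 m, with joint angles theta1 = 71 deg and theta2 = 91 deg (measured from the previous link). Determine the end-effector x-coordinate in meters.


x = L1*cos(th1) + L2*cos(th1+th2) = 0.76*cos(71 deg) + 0.56*cos(162 deg) = -0.2852

-0.2852 m


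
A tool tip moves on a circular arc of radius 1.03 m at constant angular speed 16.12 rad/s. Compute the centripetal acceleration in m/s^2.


a_c = omega^2 * r = 16.12^2 * 1.03 = 267.6500

267.6500 m/s^2


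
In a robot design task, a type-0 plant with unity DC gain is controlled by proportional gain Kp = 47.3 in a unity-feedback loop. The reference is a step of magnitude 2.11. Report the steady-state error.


e_ss = R/(1 + Kp) = 2.11/(1 + 47.3) = 2.11/48.3000 = 0.0437

0.0437


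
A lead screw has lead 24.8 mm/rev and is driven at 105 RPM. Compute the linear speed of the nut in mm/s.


v = lead * (RPM/60) = 24.8*105/60 = 43.4000

43.4000 mm/s


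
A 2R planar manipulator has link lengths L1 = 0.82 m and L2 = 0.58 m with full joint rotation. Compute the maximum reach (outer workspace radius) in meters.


r_max = L1 + L2 = 0.82 + 0.58 = 1.4000

1.4000 m


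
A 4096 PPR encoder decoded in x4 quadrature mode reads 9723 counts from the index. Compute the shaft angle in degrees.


angle = counts * 360 / (PPR*4) = 9723 * 360 / 16384 = 213.6401

213.6401 degrees


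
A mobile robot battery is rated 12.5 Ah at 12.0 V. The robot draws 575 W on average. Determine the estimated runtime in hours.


E = 12.5*12.0 = 150.0000 Wh
t = E/P = 150.0000/575 = 0.2609

0.2609 hours


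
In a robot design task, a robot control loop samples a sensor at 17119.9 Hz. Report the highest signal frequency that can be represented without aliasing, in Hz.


f_max = f_s/2 = 17119.9/2 = 8559.9500

8559.9500 Hz


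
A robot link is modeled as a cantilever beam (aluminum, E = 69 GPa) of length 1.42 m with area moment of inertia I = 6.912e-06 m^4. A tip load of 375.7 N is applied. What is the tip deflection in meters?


delta = F*L^3/(3*E*I) = 375.7*1.42^3/(3*6.900e+10*6.912e-06)
      = 1075.7373016/1430784 = 7.5185e-04

7.5185e-04 m


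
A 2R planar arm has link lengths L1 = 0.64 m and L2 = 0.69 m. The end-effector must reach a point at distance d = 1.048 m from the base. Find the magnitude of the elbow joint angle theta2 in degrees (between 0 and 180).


cos(th2) = (d^2 - L1^2 - L2^2)/(2*L1*L2) = (1.048^2 - 0.64^2 - 0.69^2)/(2*0.64*0.69) = 0.24072011
th2 = acos(0.24072011) = 76.0710 deg

76.0710 degrees


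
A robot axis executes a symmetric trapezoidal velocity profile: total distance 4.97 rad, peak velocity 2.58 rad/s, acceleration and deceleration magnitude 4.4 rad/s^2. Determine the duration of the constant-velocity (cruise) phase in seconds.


t_acc = v/a = 0.586364 s, d_acc = v^2/(2a) = 0.756409 rad each
d_cruise = 4.97 - 2*0.756409 = 3.457182 rad
t_cruise = d_cruise/v = 3.457182/2.58 = 1.3400

1.3400 s


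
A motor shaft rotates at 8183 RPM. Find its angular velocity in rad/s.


omega = 8183 * 2*pi/60 = 856.9218

856.9218 rad/s


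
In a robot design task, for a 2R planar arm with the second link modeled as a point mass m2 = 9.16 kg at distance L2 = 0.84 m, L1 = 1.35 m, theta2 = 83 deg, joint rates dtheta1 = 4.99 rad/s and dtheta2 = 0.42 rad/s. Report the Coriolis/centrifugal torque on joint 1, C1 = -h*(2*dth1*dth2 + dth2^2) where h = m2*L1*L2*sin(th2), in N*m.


h = m2*L1*L2*sin(th2) = 9.16*1.35*0.84*sin(83 deg) = 10.310014
C1 = -h*(2*4.99*0.42 + 0.42^2) = -10.310014*4.3680 = -45.0341

-45.0341 N*m


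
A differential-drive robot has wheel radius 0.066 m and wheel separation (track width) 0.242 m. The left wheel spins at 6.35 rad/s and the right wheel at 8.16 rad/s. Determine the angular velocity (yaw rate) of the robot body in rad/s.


omega = r*(wR - wL)/L = 0.066*(8.16 - (6.35))/0.242 = 0.4936

0.4936 rad/s


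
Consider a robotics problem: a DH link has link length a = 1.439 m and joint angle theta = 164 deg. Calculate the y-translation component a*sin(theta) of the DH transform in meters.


a*sin(theta) = 1.439*sin(164 deg) = 0.3966

0.3966 m


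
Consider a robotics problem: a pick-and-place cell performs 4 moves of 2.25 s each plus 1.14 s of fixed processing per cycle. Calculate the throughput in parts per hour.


T_cycle = 4*2.25 + 1.14 = 10.1400 s
rate = 3600/T = 355.0296

355.0296 parts/hour


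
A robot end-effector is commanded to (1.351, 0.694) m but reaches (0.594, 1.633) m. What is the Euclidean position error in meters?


dx = 0.594 - (1.351) = -0.7570, dy = 1.633 - (0.694) = 0.9390
err = sqrt(0.573049 + 0.881721) = 1.2061

1.2061 m


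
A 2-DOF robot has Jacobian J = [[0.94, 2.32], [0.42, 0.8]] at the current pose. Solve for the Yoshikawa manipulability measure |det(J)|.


det(J) = 0.94*0.8 - (2.32)*(0.42) = -0.2224
|det(J)| = 0.2224

0.2224


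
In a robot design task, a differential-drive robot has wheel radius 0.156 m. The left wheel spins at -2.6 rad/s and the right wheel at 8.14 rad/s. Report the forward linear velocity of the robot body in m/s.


v = r*(wR + wL)/2 = 0.156*(8.14 + -2.6)/2 = 0.4321

0.4321 m/s


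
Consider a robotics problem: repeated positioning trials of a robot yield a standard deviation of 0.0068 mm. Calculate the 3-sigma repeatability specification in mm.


repeatability = 3*sigma = 3*0.0068 = 0.0204

0.0204 mm


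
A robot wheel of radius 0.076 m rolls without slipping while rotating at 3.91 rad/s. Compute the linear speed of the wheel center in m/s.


v = omega * r = 3.91 * 0.076 = 0.2972

0.2972 m/s


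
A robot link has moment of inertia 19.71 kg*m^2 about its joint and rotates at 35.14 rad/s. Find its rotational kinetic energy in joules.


KE = (1/2)*I*omega^2 = 0.5*19.71*35.14^2 = 12169.1472

12169.1472 J


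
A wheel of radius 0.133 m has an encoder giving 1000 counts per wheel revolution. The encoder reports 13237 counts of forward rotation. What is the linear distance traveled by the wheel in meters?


revs = 13237/1000 = 13.237000
d = revs * 2*pi*r = 13.237000 * 2*pi*0.133 = 11.0617

11.0617 m


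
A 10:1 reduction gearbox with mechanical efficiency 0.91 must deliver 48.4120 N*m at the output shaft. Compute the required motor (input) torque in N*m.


tau_in = tau_out / (N * eta) = 48.4120 / (10 * 0.91) = 5.3200

5.3200 N*m


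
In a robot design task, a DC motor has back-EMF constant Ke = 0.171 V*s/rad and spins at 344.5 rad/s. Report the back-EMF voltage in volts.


V_emf = Ke * omega = 0.171*344.5 = 58.9095

58.9095 V


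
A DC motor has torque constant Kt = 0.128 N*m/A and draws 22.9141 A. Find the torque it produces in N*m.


tau = Kt * I = 0.128*22.9141 = 2.9330

2.9330 N*m


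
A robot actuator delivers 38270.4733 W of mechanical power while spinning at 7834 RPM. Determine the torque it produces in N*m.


omega = 7834 * 2*pi/60 = 820.374562 rad/s
tau = P / omega = 38270.4733 / 820.374562 = 46.6500

46.6500 N*m


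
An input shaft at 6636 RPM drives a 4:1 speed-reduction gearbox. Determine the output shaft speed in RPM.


omega_out = omega_in / N = 6636 / 4 = 1659.0000

1659.0000 RPM


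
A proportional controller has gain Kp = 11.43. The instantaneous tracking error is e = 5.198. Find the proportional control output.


u_P = Kp * e = 11.43 * 5.198 = 59.4131

59.4131


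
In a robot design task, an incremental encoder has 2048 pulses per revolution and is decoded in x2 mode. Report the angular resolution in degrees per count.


resolution = 360 / (PPR * 2) = 360 / 4096 = 0.0879

0.0879 degrees


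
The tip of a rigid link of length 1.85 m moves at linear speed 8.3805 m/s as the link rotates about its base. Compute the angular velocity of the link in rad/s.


omega = v / L = 8.3805 / 1.85 = 4.5300

4.5300 rad/s


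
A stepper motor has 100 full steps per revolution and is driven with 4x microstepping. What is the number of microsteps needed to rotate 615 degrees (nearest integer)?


step_size = 360/(100*4) = 360/400 = 0.900000 deg
n = 615/(360/400) = 615*400/360 = 683.3333 -> 683

683 steps


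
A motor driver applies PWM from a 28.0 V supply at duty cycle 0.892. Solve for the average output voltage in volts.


V_avg = V_supply * D = 28.0*0.892 = 24.9760

24.9760 V


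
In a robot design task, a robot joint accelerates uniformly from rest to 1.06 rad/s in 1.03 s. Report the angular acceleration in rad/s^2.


alpha = delta_omega / t = 1.06 / 1.03 = 1.0291

1.0291 rad/s^2


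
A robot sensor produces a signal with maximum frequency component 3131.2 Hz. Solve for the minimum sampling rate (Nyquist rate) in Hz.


f_s,min = 2*f_max = 2*3131.2 = 6262.4000

6262.4000 Hz


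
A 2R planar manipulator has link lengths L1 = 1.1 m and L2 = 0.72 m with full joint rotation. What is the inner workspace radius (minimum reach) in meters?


r_min = |L1 - L2| = |1.1 - 0.72| = 0.3800

0.3800 m


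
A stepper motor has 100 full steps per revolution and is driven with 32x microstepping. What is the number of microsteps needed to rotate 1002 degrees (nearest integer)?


step_size = 360/(100*32) = 360/3200 = 0.112500 deg
n = 1002/(360/3200) = 1002*3200/360 = 8906.6667 -> 8907

8907 steps


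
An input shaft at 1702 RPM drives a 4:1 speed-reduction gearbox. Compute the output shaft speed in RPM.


omega_out = omega_in / N = 1702 / 4 = 425.5000

425.5000 RPM


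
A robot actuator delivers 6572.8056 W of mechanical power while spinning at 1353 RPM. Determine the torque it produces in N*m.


omega = 1353 * 2*pi/60 = 141.685829 rad/s
tau = P / omega = 6572.8056 / 141.685829 = 46.3900

46.3900 N*m


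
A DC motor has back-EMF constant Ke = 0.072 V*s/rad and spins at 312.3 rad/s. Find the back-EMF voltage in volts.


V_emf = Ke * omega = 0.072*312.3 = 22.4856

22.4856 V


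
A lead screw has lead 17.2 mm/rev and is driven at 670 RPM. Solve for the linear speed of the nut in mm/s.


v = lead * (RPM/60) = 17.2*670/60 = 192.0667

192.0667 mm/s


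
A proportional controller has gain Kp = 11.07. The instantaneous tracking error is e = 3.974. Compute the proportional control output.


u_P = Kp * e = 11.07 * 3.974 = 43.9922

43.9922


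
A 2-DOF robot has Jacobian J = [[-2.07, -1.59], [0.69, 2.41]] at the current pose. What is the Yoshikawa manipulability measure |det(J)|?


det(J) = -2.07*2.41 - (-1.59)*(0.69) = -3.8916
|det(J)| = 3.8916

3.8916


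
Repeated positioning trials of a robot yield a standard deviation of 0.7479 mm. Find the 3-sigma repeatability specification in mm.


repeatability = 3*sigma = 3*0.7479 = 2.2437

2.2437 mm


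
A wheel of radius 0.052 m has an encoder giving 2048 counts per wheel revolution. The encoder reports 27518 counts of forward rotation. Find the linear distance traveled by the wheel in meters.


revs = 27518/2048 = 13.436523
d = revs * 2*pi*r = 13.436523 * 2*pi*0.052 = 4.3901

4.3901 m


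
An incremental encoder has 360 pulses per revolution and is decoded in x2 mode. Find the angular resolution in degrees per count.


resolution = 360 / (PPR * 2) = 360 / 720 = 0.5000

0.5000 degrees


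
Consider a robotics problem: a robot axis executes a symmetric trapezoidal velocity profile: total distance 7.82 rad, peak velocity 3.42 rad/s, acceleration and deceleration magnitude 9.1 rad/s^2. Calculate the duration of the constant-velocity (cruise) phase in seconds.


t_acc = v/a = 0.375824 s, d_acc = v^2/(2a) = 0.642659 rad each
d_cruise = 7.82 - 2*0.642659 = 6.534682 rad
t_cruise = d_cruise/v = 6.534682/3.42 = 1.9107

1.9107 s


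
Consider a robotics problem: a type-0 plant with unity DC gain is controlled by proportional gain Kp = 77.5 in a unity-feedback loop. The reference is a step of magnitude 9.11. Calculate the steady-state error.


e_ss = R/(1 + Kp) = 9.11/(1 + 77.5) = 9.11/78.5000 = 0.1161

0.1161


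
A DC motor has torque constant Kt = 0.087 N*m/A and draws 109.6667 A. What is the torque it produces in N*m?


tau = Kt * I = 0.087*109.6667 = 9.5410

9.5410 N*m


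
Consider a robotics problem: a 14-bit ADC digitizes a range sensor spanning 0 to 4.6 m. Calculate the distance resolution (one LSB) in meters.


res = range / 2^n = 4.6/2^14 = 4.6/16384 = 2.8076e-04

2.8076e-04 m


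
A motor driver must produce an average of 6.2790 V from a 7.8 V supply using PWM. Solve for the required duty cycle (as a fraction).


D = V_avg/V_supply = 6.2790/7.8 = 0.8050

0.8050


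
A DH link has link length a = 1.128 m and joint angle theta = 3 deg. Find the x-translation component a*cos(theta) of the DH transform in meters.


a*cos(theta) = 1.128*cos(3 deg) = 1.1265

1.1265 m


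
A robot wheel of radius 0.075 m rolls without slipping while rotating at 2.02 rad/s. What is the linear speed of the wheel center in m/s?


v = omega * r = 2.02 * 0.075 = 0.1515

0.1515 m/s


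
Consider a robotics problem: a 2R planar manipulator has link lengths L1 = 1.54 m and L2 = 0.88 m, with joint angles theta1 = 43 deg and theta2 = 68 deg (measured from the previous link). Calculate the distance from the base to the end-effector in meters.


x = L1*cos(th1) + L2*cos(th1+th2) = 0.810921
y = L1*sin(th1) + L2*sin(th1+th2) = 1.871828
d = sqrt(x^2 + y^2) = sqrt(0.657593 + 3.503740) = 2.0399

2.0399 m


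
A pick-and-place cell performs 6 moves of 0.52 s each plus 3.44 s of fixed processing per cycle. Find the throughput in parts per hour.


T_cycle = 6*0.52 + 3.44 = 6.5600 s
rate = 3600/T = 548.7805

548.7805 parts/hour


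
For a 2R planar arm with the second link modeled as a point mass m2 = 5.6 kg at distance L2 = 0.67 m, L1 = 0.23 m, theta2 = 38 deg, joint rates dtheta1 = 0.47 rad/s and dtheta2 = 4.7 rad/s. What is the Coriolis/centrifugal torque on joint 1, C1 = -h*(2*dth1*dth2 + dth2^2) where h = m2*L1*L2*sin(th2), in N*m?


h = m2*L1*L2*sin(th2) = 5.6*0.23*0.67*sin(38 deg) = 0.531291
C1 = -h*(2*0.47*4.7 + 4.7^2) = -0.531291*26.5080 = -14.0835

-14.0835 N*m


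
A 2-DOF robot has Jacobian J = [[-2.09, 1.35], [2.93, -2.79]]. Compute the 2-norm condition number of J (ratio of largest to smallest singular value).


JJ^T eigenvalues: trace(JJ^T) = 22.5596, det(JJ^T) = det(J)^2 = 3.51787536
s_max^2 = (22.5596 + sqrt(494.86405072))/2 = 22.40257001
s_min^2 = (22.5596 - sqrt(494.86405072))/2 = 0.15702999
kappa = s_max/s_min = sqrt(22.40257001/0.15702999) = 11.9442

11.9442


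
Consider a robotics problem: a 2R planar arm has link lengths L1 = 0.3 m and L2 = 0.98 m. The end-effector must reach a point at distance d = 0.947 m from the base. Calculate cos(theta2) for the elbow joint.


cos(th2) = (d^2 - L1^2 - L2^2)/(2*L1*L2) = (0.947^2 - 0.3^2 - 0.98^2)/(2*0.3*0.98) = -0.2612

-0.2612


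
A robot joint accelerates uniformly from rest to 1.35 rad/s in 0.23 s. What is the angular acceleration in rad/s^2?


alpha = delta_omega / t = 1.35 / 0.23 = 5.8696

5.8696 rad/s^2


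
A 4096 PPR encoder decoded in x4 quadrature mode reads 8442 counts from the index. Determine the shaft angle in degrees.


angle = counts * 360 / (PPR*4) = 8442 * 360 / 16384 = 185.4932

185.4932 degrees


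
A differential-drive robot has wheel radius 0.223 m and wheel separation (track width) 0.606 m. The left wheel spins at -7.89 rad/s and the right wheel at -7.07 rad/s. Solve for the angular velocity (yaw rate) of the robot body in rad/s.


omega = r*(wR - wL)/L = 0.223*(-7.07 - (-7.89))/0.606 = 0.3017

0.3017 rad/s


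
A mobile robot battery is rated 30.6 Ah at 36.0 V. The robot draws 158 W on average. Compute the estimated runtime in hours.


E = 30.6*36.0 = 1101.6000 Wh
t = E/P = 1101.6000/158 = 6.9722

6.9722 hours


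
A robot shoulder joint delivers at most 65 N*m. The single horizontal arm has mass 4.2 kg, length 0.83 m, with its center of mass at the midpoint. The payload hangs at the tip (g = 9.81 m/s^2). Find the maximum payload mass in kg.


tau_arm = m_arm*g*(L/2) = 4.2*9.81*0.83/2 = 17.0988 N*m
tau_payload = tau_max - tau_arm = 65 - 17.0988 = 47.9012
m_payload = tau_payload / (g*L) = 47.9012 / (9.81*0.83) = 5.8830

5.8830 kg


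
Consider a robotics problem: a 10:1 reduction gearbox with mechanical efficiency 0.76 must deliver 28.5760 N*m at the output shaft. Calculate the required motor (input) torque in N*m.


tau_in = tau_out / (N * eta) = 28.5760 / (10 * 0.76) = 3.7600

3.7600 N*m
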